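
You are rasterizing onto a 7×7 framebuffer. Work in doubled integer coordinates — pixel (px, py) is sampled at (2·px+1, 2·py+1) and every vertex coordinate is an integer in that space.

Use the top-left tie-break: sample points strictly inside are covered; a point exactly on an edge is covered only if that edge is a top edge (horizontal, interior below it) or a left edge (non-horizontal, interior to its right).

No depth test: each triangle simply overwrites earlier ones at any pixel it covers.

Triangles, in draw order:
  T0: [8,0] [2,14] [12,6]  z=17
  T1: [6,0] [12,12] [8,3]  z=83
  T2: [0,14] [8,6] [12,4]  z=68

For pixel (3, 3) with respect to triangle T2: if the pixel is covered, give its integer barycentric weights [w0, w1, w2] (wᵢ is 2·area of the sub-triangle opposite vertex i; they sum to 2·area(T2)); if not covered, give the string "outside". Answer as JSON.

T0:
  2·area = 92  (B↔C swapped to make it positive)
  edge (8, 0)→(12, 6): d=(4,6) right/bottom  bias=-1
  edge (12, 6)→(2, 14): d=(-10,8) right/bottom  bias=-1
  edge (2, 14)→(8, 0): d=(6,-14) top-left  bias=+0
    (3,1)@(7, 3): e=[18,70,4] → █
    (4,1)@(9, 3): e=[6,54,32] → █
    (5,1)@(11, 3): e=[-6,38,60] → ·
    (3,2)@(7, 5): e=[26,50,16] → █
    (5,2)@(11, 5): e=[2,18,72] → █
    (6,2)@(13, 5): e=[-10,2,100] → ·
    (2,3)@(5, 7): e=[46,46,0] → █  [on edge]
    (5,3)@(11, 7): e=[10,-2,84] → ·
    (2,4)@(5, 9): e=[54,26,12] → █
    (4,4)@(9, 9): e=[30,-6,68] → ·
    (2,5)@(5, 11): e=[62,6,24] → █
    (3,5)@(7, 11): e=[50,-10,52] → ·
  covered (12 px):
    · · · · · · ·
    · · · █ █ · ·
    · · · █ █ █ ·
    · · █ █ █ · ·
    · · █ █ · · ·
    · · █ · · · ·
    · █ · · · · ·
T1:
  2·area = 6  (B↔C swapped to make it positive)
  edge (6, 0)→(8, 3): d=(2,3) right/bottom  bias=-1
  edge (8, 3)→(12, 12): d=(4,9) right/bottom  bias=-1
  edge (12, 12)→(6, 0): d=(-6,-12) top-left  bias=+0
  covered (0 px):
    · · · · · · ·
    · · · · · · ·
    · · · · · · ·
    · · · · · · ·
    · · · · · · ·
    · · · · · · ·
    · · · · · · ·
T2:
  2·area = 16
  edge (0, 14)→(8, 6): d=(8,-8) top-left  bias=+0
  edge (8, 6)→(12, 4): d=(4,-2) top-left  bias=+0
  edge (12, 4)→(0, 14): d=(-12,10) right/bottom  bias=-1
    (6,0)@(13, 1): e=[0,-10,26] → ·  [on edge]
    (5,1)@(11, 3): e=[0,-6,22] → ·  [on edge]
    (4,2)@(9, 5): e=[0,-2,18] → ·  [on edge]
    (3,3)@(7, 7): e=[0,2,14] → █  [on edge]
    (4,3)@(9, 7): e=[16,6,-6] → ·
    (2,4)@(5, 9): e=[0,6,10] → █  [on edge]
    (3,4)@(7, 9): e=[16,10,-10] → ·
    (1,5)@(3, 11): e=[0,10,6] → █  [on edge]
    (2,5)@(5, 11): e=[16,14,-14] → ·
    (0,6)@(1, 13): e=[0,14,2] → █  [on edge]
    (1,6)@(3, 13): e=[16,18,-18] → ·
  covered (4 px):
    · · · · · · ·
    · · · · · · ·
    · · · · · · ·
    · · · █ · · ·
    · · █ · · · ·
    · █ · · · · ·
    █ · · · · · ·

Answer: [2,14,0]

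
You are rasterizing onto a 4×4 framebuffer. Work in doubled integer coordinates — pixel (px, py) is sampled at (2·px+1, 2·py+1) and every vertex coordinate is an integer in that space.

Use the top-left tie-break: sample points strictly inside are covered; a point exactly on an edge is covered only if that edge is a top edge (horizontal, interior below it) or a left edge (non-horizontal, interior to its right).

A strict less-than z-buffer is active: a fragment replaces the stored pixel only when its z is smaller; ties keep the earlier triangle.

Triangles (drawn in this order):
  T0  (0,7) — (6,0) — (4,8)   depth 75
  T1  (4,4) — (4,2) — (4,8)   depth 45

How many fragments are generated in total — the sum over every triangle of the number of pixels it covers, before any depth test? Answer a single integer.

T0:
  2·area = 34
  edge (0, 7)→(6, 0): d=(6,-7) top-left  bias=+0
  edge (6, 0)→(4, 8): d=(-2,8) right/bottom  bias=-1
  edge (4, 8)→(0, 7): d=(-4,-1) top-left  bias=+0
    (2,1)@(5, 3): e=[11,2,21] → █
    (3,1)@(7, 3): e=[25,-14,23] → ·
    (1,2)@(3, 5): e=[9,14,11] → █
    (2,2)@(5, 5): e=[23,-2,13] → ·
    (0,3)@(1, 7): e=[7,26,1] → █
    (2,3)@(5, 7): e=[35,-6,5] → ·
  covered (4 px):
    · · · ·
    · · █ ·
    · █ · ·
    █ █ · ·
T1:
  degenerate (2·area = 0) — covers nothing

Final: 4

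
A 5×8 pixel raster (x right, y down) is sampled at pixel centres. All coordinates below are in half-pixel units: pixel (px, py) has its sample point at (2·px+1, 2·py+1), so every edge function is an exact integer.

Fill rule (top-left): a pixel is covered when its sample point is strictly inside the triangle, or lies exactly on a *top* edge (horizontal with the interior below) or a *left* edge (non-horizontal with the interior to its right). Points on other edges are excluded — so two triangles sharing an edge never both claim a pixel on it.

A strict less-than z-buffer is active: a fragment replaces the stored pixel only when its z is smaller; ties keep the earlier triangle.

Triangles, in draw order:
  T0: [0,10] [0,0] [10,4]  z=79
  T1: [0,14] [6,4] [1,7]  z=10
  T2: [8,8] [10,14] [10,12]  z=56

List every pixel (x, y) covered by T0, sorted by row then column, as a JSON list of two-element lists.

T0:
  2·area = 100
  edge (0, 10)→(0, 0): d=(0,-10) top-left  bias=+0
  edge (0, 0)→(10, 4): d=(10,4) right/bottom  bias=-1
  edge (10, 4)→(0, 10): d=(-10,6) right/bottom  bias=-1
    (0,0)@(1, 1): e=[10,6,84] → X
    (1,0)@(3, 1): e=[30,-2,72] → .
    (0,1)@(1, 3): e=[10,26,64] → X
    (1,1)@(3, 3): e=[30,18,52] → X
    (2,1)@(5, 3): e=[50,10,40] → X
    (3,1)@(7, 3): e=[70,2,28] → X
    (4,1)@(9, 3): e=[90,-6,16] → .
    (0,2)@(1, 5): e=[10,46,44] → X
    (4,2)@(9, 5): e=[90,14,-4] → .
    (0,3)@(1, 7): e=[10,66,24] → X
    (2,3)@(5, 7): e=[50,50,0] → .  [on edge]
    (3,3)@(7, 7): e=[70,42,-12] → .
  covered (12 px):
    X . . . .
    X X X X .
    X X X X .
    X X . . .
    X . . . .
    . . . . .
    . . . . .
    . . . . .
T1:
  2·area = 32  (B↔C swapped to make it positive)
  edge (0, 14)→(1, 7): d=(1,-7) top-left  bias=+0
  edge (1, 7)→(6, 4): d=(5,-3) top-left  bias=+0
  edge (6, 4)→(0, 14): d=(-6,10) right/bottom  bias=-1
    (2,2)@(5, 5): e=[26,2,4] → X
    (3,2)@(7, 5): e=[40,8,-16] → .
    (0,3)@(1, 7): e=[0,0,32] → X  [on edge]
    (1,3)@(3, 7): e=[14,6,12] → X
    (2,3)@(5, 7): e=[28,12,-8] → .
    (0,4)@(1, 9): e=[2,10,20] → X
    (1,4)@(3, 9): e=[16,16,0] → .  [on edge]
    (0,5)@(1, 11): e=[4,20,8] → X
    (1,5)@(3, 11): e=[18,26,-12] → .
    (0,6)@(1, 13): e=[6,30,-4] → .
  covered (5 px):
    . . . . .
    . . . . .
    . . X . .
    X X . . .
    X . . . .
    X . . . .
    . . . . .
    . . . . .
T2:
  2·area = 4  (B↔C swapped to make it positive)
  edge (8, 8)→(10, 12): d=(2,4) right/bottom  bias=-1
  edge (10, 12)→(10, 14): d=(0,2) right/bottom  bias=-1
  edge (10, 14)→(8, 8): d=(-2,-6) top-left  bias=+0
    (3,2)@(7, 5): e=[-2,6,0] → .  [on edge]
    (4,5)@(9, 11): e=[2,2,0] → X  [on edge]
    (4,6)@(9, 13): e=[6,2,-4] → .
  covered (1 px):
    . . . . .
    . . . . .
    . . . . .
    . . . . .
    . . . . .
    . . . . X
    . . . . .
    . . . . .

Answer: [[0,0],[0,1],[1,1],[2,1],[3,1],[0,2],[1,2],[2,2],[3,2],[0,3],[1,3],[0,4]]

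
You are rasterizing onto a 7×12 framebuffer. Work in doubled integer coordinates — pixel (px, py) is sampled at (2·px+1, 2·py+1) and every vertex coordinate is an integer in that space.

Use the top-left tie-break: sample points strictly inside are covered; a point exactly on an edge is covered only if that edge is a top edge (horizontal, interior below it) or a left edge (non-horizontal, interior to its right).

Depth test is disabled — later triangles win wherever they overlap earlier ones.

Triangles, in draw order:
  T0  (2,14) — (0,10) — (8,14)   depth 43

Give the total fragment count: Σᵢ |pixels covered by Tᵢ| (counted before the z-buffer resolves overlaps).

T0:
  2·area = 24
  edge (2, 14)→(0, 10): d=(-2,-4) top-left  bias=+0
  edge (0, 10)→(8, 14): d=(8,4) right/bottom  bias=-1
  edge (8, 14)→(2, 14): d=(-6,0) right/bottom  bias=-1
    (0,5)@(1, 11): e=[2,4,18] → #
    (1,5)@(3, 11): e=[10,-4,18] → ·
    (0,6)@(1, 13): e=[-2,20,6] → ·
    (1,6)@(3, 13): e=[6,12,6] → #
    (2,6)@(5, 13): e=[14,4,6] → #
    (3,6)@(7, 13): e=[22,-4,6] → ·
    (1,7)@(3, 15): e=[2,28,-6] → ·
    (2,7)@(5, 15): e=[10,20,-6] → ·
  covered (3 px):
    · · · · · · ·
    · · · · · · ·
    · · · · · · ·
    · · · · · · ·
    · · · · · · ·
    # · · · · · ·
    · # # · · · ·
    · · · · · · ·
    · · · · · · ·
    · · · · · · ·
    · · · · · · ·
    · · · · · · ·

Answer: 3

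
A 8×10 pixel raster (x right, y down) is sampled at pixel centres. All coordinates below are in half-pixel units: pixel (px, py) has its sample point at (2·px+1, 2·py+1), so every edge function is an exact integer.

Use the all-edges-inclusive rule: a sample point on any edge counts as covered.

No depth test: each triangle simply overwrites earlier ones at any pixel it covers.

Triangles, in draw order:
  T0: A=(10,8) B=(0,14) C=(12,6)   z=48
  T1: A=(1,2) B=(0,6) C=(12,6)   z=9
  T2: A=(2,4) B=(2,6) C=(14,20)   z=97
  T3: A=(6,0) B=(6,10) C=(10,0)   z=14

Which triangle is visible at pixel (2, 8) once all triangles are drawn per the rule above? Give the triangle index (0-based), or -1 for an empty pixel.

T0:
  2·area = 8
  edge (10, 8)→(0, 14): d=(-10,6) inclusive
  edge (0, 14)→(12, 6): d=(12,-8) inclusive
  edge (12, 6)→(10, 8): d=(-2,2) inclusive
    (7,1)@(15, 3): e=[20,-12,0] → ·  [on edge]
    (6,2)@(13, 5): e=[12,-4,0] → ·  [on edge]
    (7,2)@(15, 5): e=[0,12,-4] → ·  [on edge]
    (5,3)@(11, 7): e=[4,4,0] → █  [on edge]
    (6,3)@(13, 7): e=[-8,20,-4] → ·
    (4,4)@(9, 9): e=[-4,12,0] → ·  [on edge]
    (5,4)@(11, 9): e=[-16,28,-4] → ·
    (2,5)@(5, 11): e=[0,4,4] → █  [on edge]
    (3,5)@(7, 11): e=[-12,20,0] → ·  [on edge]
    (2,6)@(5, 13): e=[-20,28,0] → ·  [on edge]
    (1,7)@(3, 15): e=[-28,36,0] → ·  [on edge]
    (0,8)@(1, 17): e=[-36,44,0] → ·  [on edge]
  covered (2 px):
    · · · · · · · ·
    · · · · · · · ·
    · · · · · · · ·
    · · · · · █ · ·
    · · · · · · · ·
    · · █ · · · · ·
    · · · · · · · ·
    · · · · · · · ·
    · · · · · · · ·
    · · · · · · · ·
T1:
  2·area = 48  (B↔C swapped to make it positive)
  edge (1, 2)→(12, 6): d=(11,4) inclusive
  edge (12, 6)→(0, 6): d=(-12,0) inclusive
  edge (0, 6)→(1, 2): d=(1,-4) inclusive
    (0,1)@(1, 3): e=[11,36,1] → █
    (1,1)@(3, 3): e=[3,36,9] → █
    (2,1)@(5, 3): e=[-5,36,17] → ·
    (0,2)@(1, 5): e=[33,12,3] → █
    (2,2)@(5, 5): e=[17,12,19] → █
    (3,2)@(7, 5): e=[9,12,27] → █
    (4,2)@(9, 5): e=[1,12,35] → █
    (5,2)@(11, 5): e=[-7,12,43] → ·
    (0,3)@(1, 7): e=[55,-12,5] → ·
    (1,3)@(3, 7): e=[47,-12,13] → ·
    (2,3)@(5, 7): e=[39,-12,21] → ·
    (3,3)@(7, 7): e=[31,-12,29] → ·
  covered (7 px):
    · · · · · · · ·
    █ █ · · · · · ·
    █ █ █ █ █ · · ·
    · · · · · · · ·
    · · · · · · · ·
    · · · · · · · ·
    · · · · · · · ·
    · · · · · · · ·
    · · · · · · · ·
    · · · · · · · ·
T2:
  2·area = 24  (B↔C swapped to make it positive)
  edge (2, 4)→(14, 20): d=(12,16) inclusive
  edge (14, 20)→(2, 6): d=(-12,-14) inclusive
  edge (2, 6)→(2, 4): d=(0,-2) inclusive
    (1,3)@(3, 7): e=[20,2,2] → █
    (2,3)@(5, 7): e=[-12,30,6] → ·
    (1,4)@(3, 9): e=[44,-22,2] → ·
    (2,4)@(5, 9): e=[12,6,6] → █
    (3,4)@(7, 9): e=[-20,34,10] → ·
    (2,5)@(5, 11): e=[36,-18,6] → ·
    (3,5)@(7, 11): e=[4,10,10] → █
    (4,5)@(9, 11): e=[-28,38,14] → ·
    (3,6)@(7, 13): e=[28,-14,10] → ·
  covered (3 px):
    · · · · · · · ·
    · · · · · · · ·
    · · · · · · · ·
    · █ · · · · · ·
    · · █ · · · · ·
    · · · █ · · · ·
    · · · · · · · ·
    · · · · · · · ·
    · · · · · · · ·
    · · · · · · · ·
T3:
  2·area = 40  (B↔C swapped to make it positive)
  edge (6, 0)→(10, 0): d=(4,0) inclusive
  edge (10, 0)→(6, 10): d=(-4,10) inclusive
  edge (6, 10)→(6, 0): d=(0,-10) inclusive
    (3,0)@(7, 1): e=[4,26,10] → █
    (4,0)@(9, 1): e=[4,6,30] → █
    (5,0)@(11, 1): e=[4,-14,50] → ·
    (3,1)@(7, 3): e=[12,18,10] → █
    (4,1)@(9, 3): e=[12,-2,30] → ·
    (3,2)@(7, 5): e=[20,10,10] → █
    (4,2)@(9, 5): e=[20,-10,30] → ·
    (3,3)@(7, 7): e=[28,2,10] → █
    (4,3)@(9, 7): e=[28,-18,30] → ·
    (3,4)@(7, 9): e=[36,-6,10] → ·
  covered (5 px):
    · · · █ █ · · ·
    · · · █ · · · ·
    · · · █ · · · ·
    · · · █ · · · ·
    · · · · · · · ·
    · · · · · · · ·
    · · · · · · · ·
    · · · · · · · ·
    · · · · · · · ·
    · · · · · · · ·

Z-buffer (winner per pixel, '.' = empty):
  . . . 3 3 . . .
  1 1 . 3 . . . .
  1 1 1 3 1 . . .
  . 2 . 3 . 0 . .
  . . 2 . . . . .
  . . 0 2 . . . .
  . . . . . . . .
  . . . . . . . .
  . . . . . . . .
  . . . . . . . .

Result: -1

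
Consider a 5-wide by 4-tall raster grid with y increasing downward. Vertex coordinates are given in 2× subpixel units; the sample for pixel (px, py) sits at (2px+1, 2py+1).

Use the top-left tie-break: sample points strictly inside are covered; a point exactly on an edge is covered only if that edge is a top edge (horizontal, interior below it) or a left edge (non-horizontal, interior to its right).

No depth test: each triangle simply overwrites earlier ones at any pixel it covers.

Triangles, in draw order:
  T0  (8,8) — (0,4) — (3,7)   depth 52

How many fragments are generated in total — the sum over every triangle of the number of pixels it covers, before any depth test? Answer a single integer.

T0:
  2·area = 12  (B↔C swapped to make it positive)
  edge (8, 8)→(3, 7): d=(-5,-1) top-left  bias=+0
  edge (3, 7)→(0, 4): d=(-3,-3) top-left  bias=+0
  edge (0, 4)→(8, 8): d=(8,4) right/bottom  bias=-1
    (0,2)@(1, 5): e=[8,0,4] → X  [on edge]
    (1,2)@(3, 5): e=[10,6,-4] → .
    (0,3)@(1, 7): e=[-2,-6,20] → .
    (1,3)@(3, 7): e=[0,0,12] → X  [on edge]
    (2,3)@(5, 7): e=[2,6,4] → X
    (3,3)@(7, 7): e=[4,12,-4] → .
  covered (3 px):
    . . . . .
    . . . . .
    X . . . .
    . X X . .

Result: 3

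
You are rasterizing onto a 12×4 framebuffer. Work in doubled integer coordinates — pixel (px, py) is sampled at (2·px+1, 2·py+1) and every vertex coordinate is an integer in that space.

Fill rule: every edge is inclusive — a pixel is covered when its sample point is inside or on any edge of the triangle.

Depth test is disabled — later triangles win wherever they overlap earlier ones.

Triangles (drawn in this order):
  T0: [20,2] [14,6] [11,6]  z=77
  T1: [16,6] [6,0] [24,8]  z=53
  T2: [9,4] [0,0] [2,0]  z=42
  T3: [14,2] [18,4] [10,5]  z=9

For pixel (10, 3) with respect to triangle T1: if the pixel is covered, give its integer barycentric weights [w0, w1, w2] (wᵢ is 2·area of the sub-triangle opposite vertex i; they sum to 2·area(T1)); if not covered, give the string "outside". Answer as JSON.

T0:
  2·area = 12
  edge (20, 2)→(14, 6): d=(-6,4) inclusive
  edge (14, 6)→(11, 6): d=(-3,0) inclusive
  edge (11, 6)→(20, 2): d=(9,-4) inclusive
    (7,2)@(15, 5): e=[2,3,7] → █
    (8,2)@(17, 5): e=[-6,3,15] → ·
    (7,3)@(15, 7): e=[-10,-3,25] → ·
  covered (1 px):
    · · · · · · · · · · · ·
    · · · · · · · · · · · ·
    · · · · · · · █ · · · ·
    · · · · · · · · · · · ·
T1:
  2·area = 28
  edge (16, 6)→(6, 0): d=(-10,-6) inclusive
  edge (6, 0)→(24, 8): d=(18,8) inclusive
  edge (24, 8)→(16, 6): d=(-8,-2) inclusive
    (5,1)@(11, 3): e=[0,14,14] → █  [on edge]
    (6,1)@(13, 3): e=[12,-2,18] → ·
    (5,2)@(11, 5): e=[-20,50,-2] → ·
    (7,2)@(15, 5): e=[4,18,6] → █
    (8,2)@(17, 5): e=[16,2,10] → █
    (9,2)@(19, 5): e=[28,-14,14] → ·
    (7,3)@(15, 7): e=[-16,54,-10] → ·
    (8,3)@(17, 7): e=[-4,38,-6] → ·
    (10,3)@(21, 7): e=[20,6,2] → █
    (11,3)@(23, 7): e=[32,-10,6] → ·
  covered (4 px):
    · · · · · · · · · · · ·
    · · · · · █ · · · · · ·
    · · · · · · · █ █ · · ·
    · · · · · · · · · · █ ·
T2:
  2·area = 8
  edge (9, 4)→(0, 0): d=(-9,-4) inclusive
  edge (0, 0)→(2, 0): d=(2,0) inclusive
  edge (2, 0)→(9, 4): d=(7,4) inclusive
    (1,0)@(3, 1): e=[3,2,3] → █
    (2,0)@(5, 1): e=[11,2,-5] → ·
    (1,1)@(3, 3): e=[-15,6,17] → ·
    (3,1)@(7, 3): e=[1,6,1] → █
    (4,1)@(9, 3): e=[9,6,-7] → ·
    (3,2)@(7, 5): e=[-17,10,15] → ·
  covered (2 px):
    · █ · · · · · · · · · ·
    · · · █ · · · · · · · ·
    · · · · · · · · · · · ·
    · · · · · · · · · · · ·
T3:
  2·area = 20
  edge (14, 2)→(18, 4): d=(4,2) inclusive
  edge (18, 4)→(10, 5): d=(-8,1) inclusive
  edge (10, 5)→(14, 2): d=(4,-3) inclusive
    (6,1)@(13, 3): e=[6,13,1] → █
    (7,1)@(15, 3): e=[2,11,7] → █
    (8,1)@(17, 3): e=[-2,9,13] → ·
    (6,2)@(13, 5): e=[14,-3,9] → ·
    (7,2)@(15, 5): e=[10,-5,15] → ·
  covered (2 px):
    · · · · · · · · · · · ·
    · · · · · · █ █ · · · ·
    · · · · · · · · · · · ·
    · · · · · · · · · · · ·

Result: [6,2,20]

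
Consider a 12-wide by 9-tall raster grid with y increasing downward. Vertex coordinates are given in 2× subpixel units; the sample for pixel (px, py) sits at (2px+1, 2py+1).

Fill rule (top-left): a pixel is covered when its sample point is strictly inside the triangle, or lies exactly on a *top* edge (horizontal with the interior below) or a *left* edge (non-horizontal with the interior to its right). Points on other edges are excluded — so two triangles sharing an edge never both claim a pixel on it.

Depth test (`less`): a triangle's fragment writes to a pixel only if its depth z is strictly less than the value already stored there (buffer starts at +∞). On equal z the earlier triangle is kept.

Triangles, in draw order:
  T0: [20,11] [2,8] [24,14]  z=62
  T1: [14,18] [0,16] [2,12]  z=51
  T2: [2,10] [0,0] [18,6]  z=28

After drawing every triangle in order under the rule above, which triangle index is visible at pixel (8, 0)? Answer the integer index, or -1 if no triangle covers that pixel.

T0:
  2·area = 42  (B↔C swapped to make it positive)
  edge (20, 11)→(24, 14): d=(4,3) right/bottom  bias=-1
  edge (24, 14)→(2, 8): d=(-22,-6) top-left  bias=+0
  edge (2, 8)→(20, 11): d=(18,3) right/bottom  bias=-1
    (3,4)@(7, 9): e=[31,8,3] → █
    (4,4)@(9, 9): e=[25,20,-3] → ·
    (3,5)@(7, 11): e=[39,-36,39] → ·
    (6,5)@(13, 11): e=[21,0,21] → █  [on edge]
    (7,5)@(15, 11): e=[15,12,15] → █
    (8,5)@(17, 11): e=[9,24,9] → █
    (9,5)@(19, 11): e=[3,36,3] → █
    (10,5)@(21, 11): e=[-3,48,-3] → ·
    (6,6)@(13, 13): e=[29,-44,57] → ·
    (7,6)@(15, 13): e=[23,-32,51] → ·
    (8,6)@(17, 13): e=[17,-20,45] → ·
    (9,6)@(19, 13): e=[11,-8,39] → ·
  covered (6 px):
    · · · · · · · · · · · ·
    · · · · · · · · · · · ·
    · · · · · · · · · · · ·
    · · · · · · · · · · · ·
    · · · █ · · · · · · · ·
    · · · · · · █ █ █ █ · ·
    · · · · · · · · · · █ ·
    · · · · · · · · · · · ·
    · · · · · · · · · · · ·
T1:
  2·area = 60
  edge (14, 18)→(0, 16): d=(-14,-2) top-left  bias=+0
  edge (0, 16)→(2, 12): d=(2,-4) top-left  bias=+0
  edge (2, 12)→(14, 18): d=(12,6) right/bottom  bias=-1
    (1,6)@(3, 13): e=[48,6,6] → █
    (2,6)@(5, 13): e=[52,14,-6] → ·
    (0,7)@(1, 15): e=[16,2,42] → █
    (2,7)@(5, 15): e=[24,18,18] → █
    (3,7)@(7, 15): e=[28,26,6] → █
    (4,7)@(9, 15): e=[32,34,-6] → ·
    (0,8)@(1, 17): e=[-12,6,66] → ·
    (1,8)@(3, 17): e=[-8,14,54] → ·
    (2,8)@(5, 17): e=[-4,22,42] → ·
    (3,8)@(7, 17): e=[0,30,30] → █  [on edge]
    (4,8)@(9, 17): e=[4,38,18] → █
    (5,8)@(11, 17): e=[8,46,6] → █
  covered (8 px):
    · · · · · · · · · · · ·
    · · · · · · · · · · · ·
    · · · · · · · · · · · ·
    · · · · · · · · · · · ·
    · · · · · · · · · · · ·
    · · · · · · · · · · · ·
    · █ · · · · · · · · · ·
    █ █ █ █ · · · · · · · ·
    · · · █ █ █ · · · · · ·
T2:
  2·area = 168
  edge (2, 10)→(0, 0): d=(-2,-10) top-left  bias=+0
  edge (0, 0)→(18, 6): d=(18,6) right/bottom  bias=-1
  edge (18, 6)→(2, 10): d=(-16,4) right/bottom  bias=-1
    (0,0)@(1, 1): e=[8,12,148] → █
    (1,0)@(3, 1): e=[28,0,140] → ·  [on edge]
    (0,1)@(1, 3): e=[4,48,116] → █
    (1,1)@(3, 3): e=[24,36,108] → █
    (2,1)@(5, 3): e=[44,24,100] → █
    (3,1)@(7, 3): e=[64,12,92] → █
    (4,1)@(9, 3): e=[84,0,84] → ·  [on edge]
    (0,2)@(1, 5): e=[0,84,84] → █  [on edge]
    (4,2)@(9, 5): e=[80,36,52] → █
    (5,2)@(11, 5): e=[100,24,44] → █
    (6,2)@(13, 5): e=[120,12,36] → █
    (7,2)@(15, 5): e=[140,0,28] → ·  [on edge]
    (10,3)@(21, 7): e=[196,0,-28] → ·  [on edge]
    (1,7)@(3, 15): e=[0,252,-84] → ·  [on edge]
  covered (20 px):
    █ · · · · · · · · · · ·
    █ █ █ █ · · · · · · · ·
    █ █ █ █ █ █ █ · · · · ·
    · █ █ █ █ █ █ · · · · ·
    · █ █ · · · · · · · · ·
    · · · · · · · · · · · ·
    · · · · · · · · · · · ·
    · · · · · · · · · · · ·
    · · · · · · · · · · · ·

Z-buffer (winner per pixel, '.' = empty):
  2 . . . . . . . . . . .
  2 2 2 2 . . . . . . . .
  2 2 2 2 2 2 2 . . . . .
  . 2 2 2 2 2 2 . . . . .
  . 2 2 0 . . . . . . . .
  . . . . . . 0 0 0 0 . .
  . 1 . . . . . . . . 0 .
  1 1 1 1 . . . . . . . .
  . . . 1 1 1 . . . . . .

Result: -1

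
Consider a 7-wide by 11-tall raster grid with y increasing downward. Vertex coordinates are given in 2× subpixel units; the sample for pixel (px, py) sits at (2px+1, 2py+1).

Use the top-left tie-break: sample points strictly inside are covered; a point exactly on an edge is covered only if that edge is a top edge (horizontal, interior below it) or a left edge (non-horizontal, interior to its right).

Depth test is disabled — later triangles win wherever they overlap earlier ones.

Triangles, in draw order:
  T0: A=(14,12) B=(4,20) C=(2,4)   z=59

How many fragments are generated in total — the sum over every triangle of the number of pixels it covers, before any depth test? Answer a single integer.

T0:
  2·area = 176
  edge (14, 12)→(4, 20): d=(-10,8) right/bottom  bias=-1
  edge (4, 20)→(2, 4): d=(-2,-16) top-left  bias=+0
  edge (2, 4)→(14, 12): d=(12,8) right/bottom  bias=-1
    (1,2)@(3, 5): e=[158,14,4] → █
    (2,2)@(5, 5): e=[142,46,-12] → ·
    (1,3)@(3, 7): e=[138,10,28] → █
    (2,3)@(5, 7): e=[122,42,12] → █
    (3,3)@(7, 7): e=[106,74,-4] → ·
    (1,4)@(3, 9): e=[118,6,52] → █
    (3,4)@(7, 9): e=[86,70,20] → █
    (4,4)@(9, 9): e=[70,102,4] → █
    (5,4)@(11, 9): e=[54,134,-12] → ·
    (1,5)@(3, 11): e=[98,2,76] → █
    (5,5)@(11, 11): e=[34,130,12] → █
    (6,5)@(13, 11): e=[18,162,-4] → ·
  covered (22 px):
    · · · · · · ·
    · · · · · · ·
    · █ · · · · ·
    · █ █ · · · ·
    · █ █ █ █ · ·
    · █ █ █ █ █ ·
    · · █ █ █ █ ·
    · · █ █ █ · ·
    · · █ █ · · ·
    · · █ · · · ·
    · · · · · · ·

Answer: 22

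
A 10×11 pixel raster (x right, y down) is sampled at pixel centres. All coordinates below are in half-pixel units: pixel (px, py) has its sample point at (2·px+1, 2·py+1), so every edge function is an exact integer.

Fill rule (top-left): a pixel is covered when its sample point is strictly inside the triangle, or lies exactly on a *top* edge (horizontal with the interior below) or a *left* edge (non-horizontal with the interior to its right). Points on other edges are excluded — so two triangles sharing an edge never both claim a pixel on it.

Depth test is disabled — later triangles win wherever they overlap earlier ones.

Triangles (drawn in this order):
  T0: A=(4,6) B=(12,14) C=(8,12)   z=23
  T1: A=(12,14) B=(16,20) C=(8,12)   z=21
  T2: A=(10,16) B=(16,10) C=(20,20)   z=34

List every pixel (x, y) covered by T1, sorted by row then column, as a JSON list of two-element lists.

T0:
  2·area = 16
  edge (4, 6)→(12, 14): d=(8,8) right/bottom  bias=-1
  edge (12, 14)→(8, 12): d=(-4,-2) top-left  bias=+0
  edge (8, 12)→(4, 6): d=(-4,-6) top-left  bias=+0
    (0,1)@(1, 3): e=[0,22,-6] → ·  [on edge]
    (1,2)@(3, 5): e=[0,18,-2] → ·  [on edge]
    (2,3)@(5, 7): e=[0,14,2] → ·  [on edge]
    (3,4)@(7, 9): e=[0,10,6] → ·  [on edge]
    (4,5)@(9, 11): e=[0,6,10] → ·  [on edge]
    (5,6)@(11, 13): e=[0,2,14] → ·  [on edge]
    (6,7)@(13, 15): e=[0,-2,18] → ·  [on edge]
    (7,8)@(15, 17): e=[0,-6,22] → ·  [on edge]
    (8,9)@(17, 19): e=[0,-10,26] → ·  [on edge]
    (9,10)@(19, 21): e=[0,-14,30] → ·  [on edge]
  covered (0 px):
    · · · · · · · · · ·
    · · · · · · · · · ·
    · · · · · · · · · ·
    · · · · · · · · · ·
    · · · · · · · · · ·
    · · · · · · · · · ·
    · · · · · · · · · ·
    · · · · · · · · · ·
    · · · · · · · · · ·
    · · · · · · · · · ·
    · · · · · · · · · ·
T1:
  2·area = 16
  edge (12, 14)→(16, 20): d=(4,6) right/bottom  bias=-1
  edge (16, 20)→(8, 12): d=(-8,-8) top-left  bias=+0
  edge (8, 12)→(12, 14): d=(4,2) right/bottom  bias=-1
    (0,2)@(1, 5): e=[30,0,-14] → ·  [on edge]
    (1,3)@(3, 7): e=[26,0,-10] → ·  [on edge]
    (2,4)@(5, 9): e=[22,0,-6] → ·  [on edge]
    (3,5)@(7, 11): e=[18,0,-2] → ·  [on edge]
    (4,6)@(9, 13): e=[14,0,2] → #  [on edge]
    (5,6)@(11, 13): e=[2,16,-2] → ·
    (4,7)@(9, 15): e=[22,-16,10] → ·
    (5,7)@(11, 15): e=[10,0,6] → #  [on edge]
    (6,7)@(13, 15): e=[-2,16,2] → ·
    (5,8)@(11, 17): e=[18,-16,14] → ·
    (6,8)@(13, 17): e=[6,0,10] → #  [on edge]
    (7,8)@(15, 17): e=[-6,16,6] → ·
    (7,9)@(15, 19): e=[2,0,14] → #  [on edge]
    (8,10)@(17, 21): e=[-2,0,18] → ·  [on edge]
  covered (4 px):
    · · · · · · · · · ·
    · · · · · · · · · ·
    · · · · · · · · · ·
    · · · · · · · · · ·
    · · · · · · · · · ·
    · · · · · · · · · ·
    · · · · # · · · · ·
    · · · · · # · · · ·
    · · · · · · # · · ·
    · · · · · · · # · ·
    · · · · · · · · · ·
T2:
  2·area = 84
  edge (10, 16)→(16, 10): d=(6,-6) top-left  bias=+0
  edge (16, 10)→(20, 20): d=(4,10) right/bottom  bias=-1
  edge (20, 20)→(10, 16): d=(-10,-4) top-left  bias=+0
    (9,3)@(19, 7): e=[0,-42,126] → ·  [on edge]
    (8,4)@(17, 9): e=[0,-14,98] → ·  [on edge]
    (7,5)@(15, 11): e=[0,14,70] → #  [on edge]
    (8,5)@(17, 11): e=[12,-6,78] → ·
    (6,6)@(13, 13): e=[0,42,42] → #  [on edge]
    (8,6)@(17, 13): e=[24,2,58] → #
    (9,6)@(19, 13): e=[36,-18,66] → ·
    (5,7)@(11, 15): e=[0,70,14] → #  [on edge]
    (9,7)@(19, 15): e=[48,-10,46] → ·
    (4,8)@(9, 17): e=[0,98,-14] → ·  [on edge]
    (5,8)@(11, 17): e=[12,78,-6] → ·
    (6,8)@(13, 17): e=[24,58,2] → #
    (3,9)@(7, 19): e=[0,126,-42] → ·  [on edge]
    (2,10)@(5, 21): e=[0,154,-70] → ·  [on edge]
  covered (12 px):
    · · · · · · · · · ·
    · · · · · · · · · ·
    · · · · · · · · · ·
    · · · · · · · · · ·
    · · · · · · · · · ·
    · · · · · · · # · ·
    · · · · · · # # # ·
    · · · · · # # # # ·
    · · · · · · # # # ·
    · · · · · · · · · #
    · · · · · · · · · ·

Answer: [[4,6],[5,7],[6,8],[7,9]]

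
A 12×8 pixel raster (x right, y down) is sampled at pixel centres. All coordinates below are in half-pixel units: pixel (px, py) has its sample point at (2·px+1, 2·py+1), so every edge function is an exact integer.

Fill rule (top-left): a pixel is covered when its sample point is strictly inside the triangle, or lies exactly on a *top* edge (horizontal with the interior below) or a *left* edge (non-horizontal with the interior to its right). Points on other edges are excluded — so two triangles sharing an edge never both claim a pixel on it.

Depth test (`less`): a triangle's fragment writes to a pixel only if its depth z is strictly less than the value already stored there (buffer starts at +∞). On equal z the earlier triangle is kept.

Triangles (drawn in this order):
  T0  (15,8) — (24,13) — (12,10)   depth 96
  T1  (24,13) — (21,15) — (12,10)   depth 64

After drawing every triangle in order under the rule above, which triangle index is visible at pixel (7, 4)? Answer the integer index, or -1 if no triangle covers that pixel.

T0:
  2·area = 33
  edge (15, 8)→(24, 13): d=(9,5) right/bottom  bias=-1
  edge (24, 13)→(12, 10): d=(-12,-3) top-left  bias=+0
  edge (12, 10)→(15, 8): d=(3,-2) top-left  bias=+0
    (7,4)@(15, 9): e=[9,21,3] → #
    (8,4)@(17, 9): e=[-1,27,7] → ·
    (7,5)@(15, 11): e=[27,-3,9] → ·
    (8,5)@(17, 11): e=[17,3,13] → #
    (9,5)@(19, 11): e=[7,9,17] → #
    (10,5)@(21, 11): e=[-3,15,21] → ·
    (8,6)@(17, 13): e=[35,-21,19] → ·
    (9,6)@(19, 13): e=[25,-15,23] → ·
  covered (3 px):
    · · · · · · · · · · · ·
    · · · · · · · · · · · ·
    · · · · · · · · · · · ·
    · · · · · · · · · · · ·
    · · · · · · · # · · · ·
    · · · · · · · · # # · ·
    · · · · · · · · · · · ·
    · · · · · · · · · · · ·
T1:
  2·area = 33
  edge (24, 13)→(21, 15): d=(-3,2) right/bottom  bias=-1
  edge (21, 15)→(12, 10): d=(-9,-5) top-left  bias=+0
  edge (12, 10)→(24, 13): d=(12,3) right/bottom  bias=-1
    (1,2)@(3, 5): e=[66,0,-33] → ·  [on edge]
    (7,5)@(15, 11): e=[24,6,3] → #
    (8,5)@(17, 11): e=[20,16,-3] → ·
    (7,6)@(15, 13): e=[18,-12,27] → ·
    (9,6)@(19, 13): e=[10,8,15] → #
    (10,6)@(21, 13): e=[6,18,9] → #
    (11,6)@(23, 13): e=[2,28,3] → #
    (9,7)@(19, 15): e=[4,-10,39] → ·
    (10,7)@(21, 15): e=[0,0,33] → ·  [on edge]
    (11,7)@(23, 15): e=[-4,10,27] → ·
  covered (4 px):
    · · · · · · · · · · · ·
    · · · · · · · · · · · ·
    · · · · · · · · · · · ·
    · · · · · · · · · · · ·
    · · · · · · · · · · · ·
    · · · · · · · # · · · ·
    · · · · · · · · · # # #
    · · · · · · · · · · · ·

Z-buffer (winner per pixel, '.' = empty):
  . . . . . . . . . . . .
  . . . . . . . . . . . .
  . . . . . . . . . . . .
  . . . . . . . . . . . .
  . . . . . . . 0 . . . .
  . . . . . . . 1 0 0 . .
  . . . . . . . . . 1 1 1
  . . . . . . . . . . . .

Result: 0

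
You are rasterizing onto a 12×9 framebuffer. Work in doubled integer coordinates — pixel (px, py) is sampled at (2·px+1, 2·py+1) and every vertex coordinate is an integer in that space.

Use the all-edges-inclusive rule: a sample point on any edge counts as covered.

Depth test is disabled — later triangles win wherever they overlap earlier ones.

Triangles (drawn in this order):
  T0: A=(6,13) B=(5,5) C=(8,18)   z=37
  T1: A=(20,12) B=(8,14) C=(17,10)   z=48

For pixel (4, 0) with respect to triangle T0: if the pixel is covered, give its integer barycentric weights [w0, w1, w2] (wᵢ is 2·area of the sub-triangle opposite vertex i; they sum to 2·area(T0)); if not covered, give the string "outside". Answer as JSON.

T0:
  2·area = 11
  edge (6, 13)→(5, 5): d=(-1,-8) inclusive
  edge (5, 5)→(8, 18): d=(3,13) inclusive
  edge (8, 18)→(6, 13): d=(-2,-5) inclusive
    (2,2)@(5, 5): e=[0,0,11] → █  [on edge]
    (3,2)@(7, 5): e=[16,-26,21] → ·
    (2,3)@(5, 7): e=[-2,6,7] → ·
    (3,7)@(7, 15): e=[6,4,1] → █
    (4,7)@(9, 15): e=[22,-22,11] → ·
    (3,8)@(7, 17): e=[4,10,-3] → ·
  covered (2 px):
    · · · · · · · · · · · ·
    · · · · · · · · · · · ·
    · · █ · · · · · · · · ·
    · · · · · · · · · · · ·
    · · · · · · · · · · · ·
    · · · · · · · · · · · ·
    · · · · · · · · · · · ·
    · · · █ · · · · · · · ·
    · · · · · · · · · · · ·
T1:
  2·area = 30
  edge (20, 12)→(8, 14): d=(-12,2) inclusive
  edge (8, 14)→(17, 10): d=(9,-4) inclusive
  edge (17, 10)→(20, 12): d=(3,2) inclusive
    (7,5)@(15, 11): e=[22,1,7] → █
    (8,5)@(17, 11): e=[18,9,3] → █
    (9,5)@(19, 11): e=[14,17,-1] → ·
    (5,6)@(11, 13): e=[6,3,21] → █
    (6,6)@(13, 13): e=[2,11,17] → █
    (7,6)@(15, 13): e=[-2,19,13] → ·
    (8,6)@(17, 13): e=[-6,27,9] → ·
    (5,7)@(11, 15): e=[-18,21,27] → ·
    (6,7)@(13, 15): e=[-22,29,23] → ·
  covered (4 px):
    · · · · · · · · · · · ·
    · · · · · · · · · · · ·
    · · · · · · · · · · · ·
    · · · · · · · · · · · ·
    · · · · · · · · · · · ·
    · · · · · · · █ █ · · ·
    · · · · · █ █ · · · · ·
    · · · · · · · · · · · ·
    · · · · · · · · · · · ·

Result: "outside"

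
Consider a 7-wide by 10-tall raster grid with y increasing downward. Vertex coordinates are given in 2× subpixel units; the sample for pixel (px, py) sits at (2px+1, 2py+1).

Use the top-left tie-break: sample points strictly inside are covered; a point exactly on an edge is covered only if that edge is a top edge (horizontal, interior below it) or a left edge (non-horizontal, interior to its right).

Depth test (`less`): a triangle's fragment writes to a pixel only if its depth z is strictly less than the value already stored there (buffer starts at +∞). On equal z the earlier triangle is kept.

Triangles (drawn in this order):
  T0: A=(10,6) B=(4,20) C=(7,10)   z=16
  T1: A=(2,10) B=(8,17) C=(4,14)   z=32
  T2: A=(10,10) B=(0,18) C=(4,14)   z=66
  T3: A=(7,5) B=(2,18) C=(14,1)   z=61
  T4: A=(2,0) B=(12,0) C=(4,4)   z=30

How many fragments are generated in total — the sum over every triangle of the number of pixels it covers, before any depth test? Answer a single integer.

T0:
  2·area = 18
  edge (10, 6)→(4, 20): d=(-6,14) right/bottom  bias=-1
  edge (4, 20)→(7, 10): d=(3,-10) top-left  bias=+0
  edge (7, 10)→(10, 6): d=(3,-4) top-left  bias=+0
    (3,5)@(7, 11): e=[12,3,3] → █
    (4,5)@(9, 11): e=[-16,23,11] → ·
    (3,6)@(7, 13): e=[0,9,9] → ·  [on edge]
    (2,8)@(5, 17): e=[4,1,13] → █
    (3,8)@(7, 17): e=[-24,21,21] → ·
    (2,9)@(5, 19): e=[-8,7,19] → ·
  covered (2 px):
    · · · · · · ·
    · · · · · · ·
    · · · · · · ·
    · · · · · · ·
    · · · · · · ·
    · · · █ · · ·
    · · · · · · ·
    · · · · · · ·
    · · █ · · · ·
    · · · · · · ·
T1:
  2·area = 10
  edge (2, 10)→(8, 17): d=(6,7) right/bottom  bias=-1
  edge (8, 17)→(4, 14): d=(-4,-3) top-left  bias=+0
  edge (4, 14)→(2, 10): d=(-2,-4) top-left  bias=+0
  covered (0 px):
    · · · · · · ·
    · · · · · · ·
    · · · · · · ·
    · · · · · · ·
    · · · · · · ·
    · · · · · · ·
    · · · · · · ·
    · · · · · · ·
    · · · · · · ·
    · · · · · · ·
T2:
  2·area = 8
  edge (10, 10)→(0, 18): d=(-10,8) right/bottom  bias=-1
  edge (0, 18)→(4, 14): d=(4,-4) top-left  bias=+0
  edge (4, 14)→(10, 10): d=(6,-4) top-left  bias=+0
    (6,2)@(13, 5): e=[26,0,-18] → ·  [on edge]
    (5,3)@(11, 7): e=[22,0,-14] → ·  [on edge]
    (4,4)@(9, 9): e=[18,0,-10] → ·  [on edge]
    (3,5)@(7, 11): e=[14,0,-6] → ·  [on edge]
    (2,6)@(5, 13): e=[10,0,-2] → ·  [on edge]
    (1,7)@(3, 15): e=[6,0,2] → █  [on edge]
    (2,7)@(5, 15): e=[-10,8,10] → ·
    (0,8)@(1, 17): e=[2,0,6] → █  [on edge]
    (1,8)@(3, 17): e=[-14,8,14] → ·
    (0,9)@(1, 19): e=[-18,8,18] → ·
  covered (2 px):
    · · · · · · ·
    · · · · · · ·
    · · · · · · ·
    · · · · · · ·
    · · · · · · ·
    · · · · · · ·
    · · · · · · ·
    · █ · · · · ·
    █ · · · · · ·
    · · · · · · ·
T3:
  2·area = 71  (B↔C swapped to make it positive)
  edge (7, 5)→(14, 1): d=(7,-4) top-left  bias=+0
  edge (14, 1)→(2, 18): d=(-12,17) right/bottom  bias=-1
  edge (2, 18)→(7, 5): d=(5,-13) top-left  bias=+0
    (5,1)@(11, 3): e=[2,27,42] → █
    (6,1)@(13, 3): e=[10,-7,68] → ·
    (3,2)@(7, 5): e=[0,71,0] → █  [on edge]
    (4,2)@(9, 5): e=[8,37,26] → █
    (6,2)@(13, 5): e=[24,-31,78] → ·
    (3,3)@(7, 7): e=[14,47,10] → █
    (5,3)@(11, 7): e=[30,-21,62] → ·
    (3,4)@(7, 9): e=[28,23,20] → █
    (4,4)@(9, 9): e=[36,-11,46] → ·
    (2,5)@(5, 11): e=[34,33,4] → █
    (3,5)@(7, 11): e=[42,-1,30] → ·
    (2,6)@(5, 13): e=[48,9,14] → █
  covered (9 px):
    · · · · · · ·
    · · · · · █ ·
    · · · █ █ █ ·
    · · · █ █ · ·
    · · · █ · · ·
    · · █ · · · ·
    · · █ · · · ·
    · · · · · · ·
    · · · · · · ·
    · · · · · · ·
T4:
  2·area = 40
  edge (2, 0)→(12, 0): d=(10,0) top-left  bias=+0
  edge (12, 0)→(4, 4): d=(-8,4) right/bottom  bias=-1
  edge (4, 4)→(2, 0): d=(-2,-4) top-left  bias=+0
    (1,0)@(3, 1): e=[10,28,2] → █
    (2,0)@(5, 1): e=[10,20,10] → █
    (3,0)@(7, 1): e=[10,12,18] → █
    (4,0)@(9, 1): e=[10,4,26] → █
    (5,0)@(11, 1): e=[10,-4,34] → ·
    (1,1)@(3, 3): e=[30,12,-2] → ·
    (2,1)@(5, 3): e=[30,4,6] → █
    (3,1)@(7, 3): e=[30,-4,14] → ·
    (4,1)@(9, 3): e=[30,-12,22] → ·
    (2,2)@(5, 5): e=[50,-12,2] → ·
  covered (5 px):
    · █ █ █ █ · ·
    · · █ · · · ·
    · · · · · · ·
    · · · · · · ·
    · · · · · · ·
    · · · · · · ·
    · · · · · · ·
    · · · · · · ·
    · · · · · · ·
    · · · · · · ·

Final: 18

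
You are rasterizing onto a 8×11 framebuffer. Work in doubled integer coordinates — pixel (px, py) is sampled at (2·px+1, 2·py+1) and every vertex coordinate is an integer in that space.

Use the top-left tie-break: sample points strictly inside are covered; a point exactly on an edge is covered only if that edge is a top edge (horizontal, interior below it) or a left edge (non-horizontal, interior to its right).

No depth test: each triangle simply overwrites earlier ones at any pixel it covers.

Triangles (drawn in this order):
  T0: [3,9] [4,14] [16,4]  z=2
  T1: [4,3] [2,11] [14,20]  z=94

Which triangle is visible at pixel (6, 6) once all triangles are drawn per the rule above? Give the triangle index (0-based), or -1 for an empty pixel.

T0:
  2·area = 70  (B↔C swapped to make it positive)
  edge (3, 9)→(16, 4): d=(13,-5) top-left  bias=+0
  edge (16, 4)→(4, 14): d=(-12,10) right/bottom  bias=-1
  edge (4, 14)→(3, 9): d=(-1,-5) top-left  bias=+0
    (4,3)@(9, 7): e=[4,34,32] → #
    (5,3)@(11, 7): e=[14,14,42] → #
    (6,3)@(13, 7): e=[24,-6,52] → ·
    (1,4)@(3, 9): e=[0,70,0] → #  [on edge]
    (2,4)@(5, 9): e=[10,50,10] → #
    (3,4)@(7, 9): e=[20,30,20] → #
    (5,4)@(11, 9): e=[40,-10,40] → ·
    (1,5)@(3, 11): e=[26,46,-2] → ·
    (2,5)@(5, 11): e=[36,26,8] → #
    (4,5)@(9, 11): e=[56,-14,28] → ·
    (2,6)@(5, 13): e=[62,2,6] → #
    (3,6)@(7, 13): e=[72,-18,16] → ·
    (2,9)@(5, 19): e=[140,-70,0] → ·  [on edge]
  covered (9 px):
    · · · · · · · ·
    · · · · · · · ·
    · · · · · · · ·
    · · · · # # · ·
    · # # # # · · ·
    · · # # · · · ·
    · · # · · · · ·
    · · · · · · · ·
    · · · · · · · ·
    · · · · · · · ·
    · · · · · · · ·
T1:
  2·area = 114  (B↔C swapped to make it positive)
  edge (4, 3)→(14, 20): d=(10,17) right/bottom  bias=-1
  edge (14, 20)→(2, 11): d=(-12,-9) top-left  bias=+0
  edge (2, 11)→(4, 3): d=(2,-8) top-left  bias=+0
    (2,2)@(5, 5): e=[3,99,12] → #
    (3,2)@(7, 5): e=[-31,117,28] → ·
    (1,3)@(3, 7): e=[57,57,0] → #  [on edge]
    (3,3)@(7, 7): e=[-11,93,32] → ·
    (1,4)@(3, 9): e=[77,33,4] → #
    (3,4)@(7, 9): e=[9,69,36] → #
    (4,4)@(9, 9): e=[-25,87,52] → ·
    (1,5)@(3, 11): e=[97,9,8] → #
    (4,5)@(9, 11): e=[-5,63,56] → ·
    (1,6)@(3, 13): e=[117,-15,12] → ·
    (2,6)@(5, 13): e=[83,3,28] → #
    (4,6)@(9, 13): e=[15,39,60] → #
    (0,7)@(1, 15): e=[171,-57,0] → ·  [on edge]
  covered (16 px):
    · · · · · · · ·
    · · · · · · · ·
    · · # · · · · ·
    · # # · · · · ·
    · # # # · · · ·
    · # # # · · · ·
    · · # # # · · ·
    · · · · # # · ·
    · · · · · # · ·
    · · · · · · # ·
    · · · · · · · ·

Z-buffer (winner per pixel, '.' = empty):
  . . . . . . . .
  . . . . . . . .
  . . 1 . . . . .
  . 1 1 . 0 0 . .
  . 1 1 1 0 . . .
  . 1 1 1 . . . .
  . . 1 1 1 . . .
  . . . . 1 1 . .
  . . . . . 1 . .
  . . . . . . 1 .
  . . . . . . . .

Result: -1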